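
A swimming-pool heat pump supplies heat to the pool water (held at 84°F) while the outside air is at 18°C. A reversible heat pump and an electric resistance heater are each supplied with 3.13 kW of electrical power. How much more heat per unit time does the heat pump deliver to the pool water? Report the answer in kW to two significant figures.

In absolute terms T_C = 291.15 K and T_H = 302.04 K, so ΔT = 10.89 K.
COP_Carnot = T_H/ΔT = 302.04/10.89 = 27.74.
The heat pump delivers Q̇_H = COP × Ẇ = 86.82 kW; the resistance heater delivers Ẇ = 3.130 kW.
Extra = (COP − 1)·Ẇ = 83.69 kW.

84 kW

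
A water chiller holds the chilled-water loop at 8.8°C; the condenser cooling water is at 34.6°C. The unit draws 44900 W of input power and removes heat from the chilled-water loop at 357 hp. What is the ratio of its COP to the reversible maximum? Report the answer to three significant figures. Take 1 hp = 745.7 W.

Converting, Q̇_C = 357.0 hp = 266200 W, so COP_actual = Q̇_C/Ẇ = 266200/44900 = 5.929.
In absolute terms T_C = 281.95 K and T_H = 307.75 K, so ΔT = 25.80 K.
COP_Carnot = T_C/ΔT = 281.95/25.80 = 10.93.
η_II = COP_actual/COP_Carnot = 5.929/10.93 = 0.5425.

0.543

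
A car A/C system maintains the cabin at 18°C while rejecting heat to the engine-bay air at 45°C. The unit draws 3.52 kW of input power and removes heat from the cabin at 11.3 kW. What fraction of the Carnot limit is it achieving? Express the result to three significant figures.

COP_actual = Q̇_C/Ẇ = 11.30/3.520 = 3.210.
In absolute terms T_C = 291.15 K and T_H = 318.15 K, so ΔT = 27.00 K.
COP_Carnot = T_C/ΔT = 291.15/27.00 = 10.78.
η_II = COP_actual/COP_Carnot = 3.210/10.78 = 0.2977.

0.298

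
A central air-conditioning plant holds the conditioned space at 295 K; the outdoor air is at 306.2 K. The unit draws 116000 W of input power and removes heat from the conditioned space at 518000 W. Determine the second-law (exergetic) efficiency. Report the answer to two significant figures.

COP_actual = Q̇_C/Ẇ = 518000/116000 = 4.466.
The reservoir spacing is ΔT = 306.2 − 295 = 11.20 K.
COP_Carnot = T_C/ΔT = 295.00/11.20 = 26.34.
η_II = COP_actual/COP_Carnot = 4.466/26.34 = 0.1695.

0.17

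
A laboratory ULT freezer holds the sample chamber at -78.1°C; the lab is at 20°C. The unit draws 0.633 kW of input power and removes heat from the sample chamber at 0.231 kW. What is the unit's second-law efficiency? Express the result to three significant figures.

COP_actual = Q̇_C/Ẇ = 0.2310/0.6330 = 0.3649.
In absolute terms T_C = 195.05 K and T_H = 293.15 K, so ΔT = 98.10 K.
COP_Carnot = T_C/ΔT = 195.05/98.10 = 1.988.
η_II = COP_actual/COP_Carnot = 0.3649/1.988 = 0.1835.

0.184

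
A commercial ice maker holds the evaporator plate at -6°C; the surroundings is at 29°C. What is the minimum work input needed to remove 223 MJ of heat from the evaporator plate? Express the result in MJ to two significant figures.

In absolute terms T_C = 267.15 K and T_H = 302.15 K, so ΔT = 35.00 K.
The reversible limit is COP_R = T_C/ΔT = 7.633, so W_min = Q_C/COP = Q_C·ΔT/T_C.
W_min = 223.0 × 35.00/267.15 = 29.22 MJ.

29 MJ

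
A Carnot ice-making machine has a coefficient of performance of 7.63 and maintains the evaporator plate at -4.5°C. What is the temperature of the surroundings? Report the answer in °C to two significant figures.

COP_R = T_C/(T_H − T_C) gives T_H − T_C = T_C/COP.
With T_C = 268.65 K, T_H = 268.65 × (1 + 1/7.63) = 303.86 K.
Converting, 303.86 K = 30.71°C.

31 °C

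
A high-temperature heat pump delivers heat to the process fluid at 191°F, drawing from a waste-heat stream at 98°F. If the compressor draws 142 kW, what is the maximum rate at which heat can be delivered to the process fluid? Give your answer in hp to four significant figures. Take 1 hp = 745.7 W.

In absolute terms T_C = 309.82 K and T_H = 361.48 K, so ΔT = 51.67 K.
COP_Carnot = T_H/ΔT = 361.48/51.67 = 6.996.
Q̇_max = COP_Carnot × Ẇ = 6.996 × 142.0 kW = 993.5 kW = 1332 hp.

1332 hp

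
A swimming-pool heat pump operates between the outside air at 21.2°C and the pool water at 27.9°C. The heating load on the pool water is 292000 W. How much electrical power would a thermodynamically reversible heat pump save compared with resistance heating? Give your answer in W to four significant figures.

In absolute terms T_C = 294.35 K and T_H = 301.05 K, so ΔT = 6.700 K.
COP_Carnot = T_H/ΔT = 301.05/6.700 = 44.93.
Resistance heating needs Ẇ_res = Q̇_H = 292000 W; the reversible heat pump needs only Ẇ_hp = Q̇_H/COP = 6499 W.
Saving = 292000 − 6499 = 285500 W.

285500 W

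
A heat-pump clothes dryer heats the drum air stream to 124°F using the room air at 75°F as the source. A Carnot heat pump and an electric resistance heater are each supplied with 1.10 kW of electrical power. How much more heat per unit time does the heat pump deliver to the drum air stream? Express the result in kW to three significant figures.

12.0 kW

In absolute terms T_C = 297.04 K and T_H = 324.26 K, so ΔT = 27.22 K.
COP_Carnot = T_H/ΔT = 324.26/27.22 = 11.91.
The heat pump delivers Q̇_H = COP × Ẇ = 13.10 kW; the resistance heater delivers Ẇ = 1.100 kW.
Extra = (COP − 1)·Ẇ = 12.00 kW.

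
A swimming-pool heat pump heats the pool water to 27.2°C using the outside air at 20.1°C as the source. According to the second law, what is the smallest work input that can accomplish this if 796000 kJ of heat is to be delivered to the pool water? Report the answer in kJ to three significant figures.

In absolute terms T_C = 293.25 K and T_H = 300.35 K, so ΔT = 7.100 K.
The reversible limit is COP_HP = T_H/ΔT = 42.30, so W_min = Q_H/COP = Q_H·ΔT/T_H.
W_min = 796000 × 7.100/300.35 = 18820 kJ.

18800 kJ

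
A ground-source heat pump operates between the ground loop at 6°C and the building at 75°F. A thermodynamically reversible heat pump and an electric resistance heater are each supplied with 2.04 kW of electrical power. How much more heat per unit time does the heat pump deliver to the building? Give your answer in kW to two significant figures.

32 kW

In absolute terms T_C = 279.15 K and T_H = 297.04 K, so ΔT = 17.89 K.
COP_Carnot = T_H/ΔT = 297.04/17.89 = 16.60.
The heat pump delivers Q̇_H = COP × Ẇ = 33.87 kW; the resistance heater delivers Ẇ = 2.040 kW.
Extra = (COP − 1)·Ẇ = 31.83 kW.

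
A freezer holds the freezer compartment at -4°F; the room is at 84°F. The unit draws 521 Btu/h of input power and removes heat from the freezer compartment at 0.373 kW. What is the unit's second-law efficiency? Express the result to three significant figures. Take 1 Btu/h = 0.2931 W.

0.472

Converting, Q̇_C = 0.3730 kW = 1273 Btu/h, so COP_actual = Q̇_C/Ẇ = 1273/521.0 = 2.443.
In absolute terms T_C = 253.15 K and T_H = 302.04 K, so ΔT = 48.89 K.
COP_Carnot = T_C/ΔT = 253.15/48.89 = 5.178.
η_II = COP_actual/COP_Carnot = 2.443/5.178 = 0.4717.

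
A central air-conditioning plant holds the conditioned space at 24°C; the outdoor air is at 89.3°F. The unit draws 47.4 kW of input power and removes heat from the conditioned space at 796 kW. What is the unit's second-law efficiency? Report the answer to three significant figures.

0.443

COP_actual = Q̇_C/Ẇ = 796.0/47.40 = 16.79.
In absolute terms T_C = 297.15 K and T_H = 304.98 K, so ΔT = 7.833 K.
COP_Carnot = T_C/ΔT = 297.15/7.833 = 37.93.
η_II = COP_actual/COP_Carnot = 16.79/37.93 = 0.4427.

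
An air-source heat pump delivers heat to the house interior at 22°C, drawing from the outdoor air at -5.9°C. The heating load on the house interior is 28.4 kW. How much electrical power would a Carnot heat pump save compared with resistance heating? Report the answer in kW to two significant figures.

In absolute terms T_C = 267.25 K and T_H = 295.15 K, so ΔT = 27.90 K.
COP_Carnot = T_H/ΔT = 295.15/27.90 = 10.58.
Resistance heating needs Ẇ_res = Q̇_H = 28.40 kW; the reversible heat pump needs only Ẇ_hp = Q̇_H/COP = 2.685 kW.
Saving = 28.40 − 2.685 = 25.72 kW.

26 kW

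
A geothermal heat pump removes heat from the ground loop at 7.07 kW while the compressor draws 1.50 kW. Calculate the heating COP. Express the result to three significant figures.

The first law gives Q̇_H = Q̇_C + Ẇ, so the three rates are Q̇_C = 7.070, Q̇_H = 8.570, Ẇ = 1.500 kW.
COP_HP = Q̇_H/Ẇ = 8.570/1.500 = 5.713.

5.71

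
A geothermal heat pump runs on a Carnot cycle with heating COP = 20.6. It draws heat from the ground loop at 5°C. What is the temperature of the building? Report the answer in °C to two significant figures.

COP_HP = T_H/(T_H − T_C) rearranges to T_H = COP·T_C/(COP − 1).
With T_C = 278.15 K, T_H = 20.6 × 278.15/19.60 = 292.34 K.
Converting, 292.34 K = 19.19°C.

19 °C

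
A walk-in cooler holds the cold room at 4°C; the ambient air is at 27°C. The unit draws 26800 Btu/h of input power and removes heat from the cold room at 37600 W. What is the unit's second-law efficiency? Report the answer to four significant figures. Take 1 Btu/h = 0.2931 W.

0.3972

Converting, Q̇_C = 37600 W = 128300 Btu/h, so COP_actual = Q̇_C/Ẇ = 128300/26800 = 4.787.
In absolute terms T_C = 277.15 K and T_H = 300.15 K, so ΔT = 23.00 K.
COP_Carnot = T_C/ΔT = 277.15/23.00 = 12.05.
η_II = COP_actual/COP_Carnot = 4.787/12.05 = 0.3972.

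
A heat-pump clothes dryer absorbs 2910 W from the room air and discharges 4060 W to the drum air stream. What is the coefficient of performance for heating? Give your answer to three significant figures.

The first law gives Q̇_H = Q̇_C + Ẇ, so the three rates are Q̇_C = 2910, Q̇_H = 4060, Ẇ = 1150 W.
COP_HP = Q̇_H/Ẇ = 4060/1150 = 3.530.

3.53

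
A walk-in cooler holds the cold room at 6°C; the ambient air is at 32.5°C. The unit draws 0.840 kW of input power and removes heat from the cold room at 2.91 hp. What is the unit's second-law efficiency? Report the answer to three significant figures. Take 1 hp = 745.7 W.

0.245

Converting, Q̇_C = 2.910 hp = 2.170 kW, so COP_actual = Q̇_C/Ẇ = 2.170/0.8400 = 2.583.
In absolute terms T_C = 279.15 K and T_H = 305.65 K, so ΔT = 26.50 K.
COP_Carnot = T_C/ΔT = 279.15/26.50 = 10.53.
η_II = COP_actual/COP_Carnot = 2.583/10.53 = 0.2452.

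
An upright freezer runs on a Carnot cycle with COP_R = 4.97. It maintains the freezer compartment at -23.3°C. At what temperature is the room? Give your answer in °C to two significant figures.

COP_R = T_C/(T_H − T_C) gives T_H − T_C = T_C/COP.
With T_C = 249.85 K, T_H = 249.85 × (1 + 1/4.97) = 300.12 K.
Converting, 300.12 K = 26.97°C.

27 °C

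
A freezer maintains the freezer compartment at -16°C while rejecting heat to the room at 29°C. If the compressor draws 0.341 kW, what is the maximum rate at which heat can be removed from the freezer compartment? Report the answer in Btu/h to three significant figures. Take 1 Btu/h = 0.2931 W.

6650 Btu/h

In absolute terms T_C = 257.15 K and T_H = 302.15 K, so ΔT = 45.00 K.
COP_Carnot = T_C/ΔT = 257.15/45.00 = 5.714.
Q̇_max = COP_Carnot × Ẇ = 5.714 × 0.3410 kW = 1.949 kW = 6648 Btu/h.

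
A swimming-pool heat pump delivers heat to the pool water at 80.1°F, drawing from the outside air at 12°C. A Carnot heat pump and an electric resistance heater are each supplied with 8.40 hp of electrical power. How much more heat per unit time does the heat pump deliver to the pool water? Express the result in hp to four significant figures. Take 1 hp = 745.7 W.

162.7 hp

In absolute terms T_C = 285.15 K and T_H = 299.87 K, so ΔT = 14.72 K.
COP_Carnot = T_H/ΔT = 299.87/14.72 = 20.37.
The heat pump delivers Q̇_H = COP × Ẇ = 171.1 hp; the resistance heater delivers Ẇ = 8.400 hp.
Extra = (COP − 1)·Ẇ = 162.7 hp.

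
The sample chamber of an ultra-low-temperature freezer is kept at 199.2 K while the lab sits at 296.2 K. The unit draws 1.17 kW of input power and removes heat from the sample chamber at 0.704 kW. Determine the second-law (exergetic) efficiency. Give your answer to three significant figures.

COP_actual = Q̇_C/Ẇ = 0.7040/1.170 = 0.6017.
The reservoir spacing is ΔT = 296.2 − 199.2 = 97.00 K.
COP_Carnot = T_C/ΔT = 199.20/97.00 = 2.054.
η_II = COP_actual/COP_Carnot = 0.6017/2.054 = 0.2930.

0.293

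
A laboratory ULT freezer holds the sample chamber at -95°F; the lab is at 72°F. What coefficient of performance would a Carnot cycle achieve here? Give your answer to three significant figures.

2.18

In absolute terms T_C = 202.59 K and T_H = 295.37 K, so ΔT = 92.78 K.
For a reversible cycle, COP_Carnot = T_C/ΔT = 202.59/92.78 = 2.184.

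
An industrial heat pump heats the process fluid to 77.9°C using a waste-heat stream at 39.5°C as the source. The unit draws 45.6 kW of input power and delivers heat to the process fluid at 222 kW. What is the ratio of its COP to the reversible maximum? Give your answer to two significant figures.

COP_actual = Q̇_H/Ẇ = 222.0/45.60 = 4.868.
In absolute terms T_C = 312.65 K and T_H = 351.05 K, so ΔT = 38.40 K.
COP_Carnot = T_H/ΔT = 351.05/38.40 = 9.142.
η_II = COP_actual/COP_Carnot = 4.868/9.142 = 0.5325.

0.53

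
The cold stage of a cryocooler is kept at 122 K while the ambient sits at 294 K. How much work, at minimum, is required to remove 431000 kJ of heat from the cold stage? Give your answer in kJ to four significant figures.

The reservoir spacing is ΔT = 294 − 122 = 172.0 K.
The reversible limit is COP_R = T_C/ΔT = 0.7093, so W_min = Q_C/COP = Q_C·ΔT/T_C.
W_min = 431000 × 172.0/122.00 = 607600 kJ.

607600 kJ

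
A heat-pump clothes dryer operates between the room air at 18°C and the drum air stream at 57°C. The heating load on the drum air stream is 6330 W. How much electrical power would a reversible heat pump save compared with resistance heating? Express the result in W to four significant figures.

5582 W

In absolute terms T_C = 291.15 K and T_H = 330.15 K, so ΔT = 39.00 K.
COP_Carnot = T_H/ΔT = 330.15/39.00 = 8.465.
Resistance heating needs Ẇ_res = Q̇_H = 6330 W; the reversible heat pump needs only Ẇ_hp = Q̇_H/COP = 747.8 W.
Saving = 6330 − 747.8 = 5582 W.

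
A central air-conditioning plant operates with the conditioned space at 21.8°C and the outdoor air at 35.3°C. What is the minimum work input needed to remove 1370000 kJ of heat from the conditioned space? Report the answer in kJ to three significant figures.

In absolute terms T_C = 294.95 K and T_H = 308.45 K, so ΔT = 13.50 K.
The reversible limit is COP_R = T_C/ΔT = 21.85, so W_min = Q_C/COP = Q_C·ΔT/T_C.
W_min = 1370000 × 13.50/294.95 = 62710 kJ.

62700 kJ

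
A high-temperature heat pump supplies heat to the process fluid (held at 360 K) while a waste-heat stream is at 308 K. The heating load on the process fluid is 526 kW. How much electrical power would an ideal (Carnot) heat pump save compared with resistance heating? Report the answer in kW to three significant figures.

450 kW

The reservoir spacing is ΔT = 360 − 308 = 52.00 K.
COP_Carnot = T_H/ΔT = 360.00/52.00 = 6.923.
Resistance heating needs Ẇ_res = Q̇_H = 526.0 kW; the reversible heat pump needs only Ẇ_hp = Q̇_H/COP = 75.98 kW.
Saving = 526.0 − 75.98 = 450.0 kW.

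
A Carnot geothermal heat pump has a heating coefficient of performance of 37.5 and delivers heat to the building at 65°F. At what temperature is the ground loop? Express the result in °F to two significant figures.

COP_HP = T_H/(T_H − T_C) gives T_H − T_C = T_H/COP.
With T_H = 291.48 K, T_C = 291.48 × (1 − 1/37.5) = 283.71 K.
Converting, 283.71 K = 51.01°F.

51 °F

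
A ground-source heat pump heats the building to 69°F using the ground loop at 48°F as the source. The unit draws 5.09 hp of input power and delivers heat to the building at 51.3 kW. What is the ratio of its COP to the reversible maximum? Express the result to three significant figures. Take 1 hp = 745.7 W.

0.537

Converting, Q̇_H = 51.30 kW = 68.79 hp, so COP_actual = Q̇_H/Ẇ = 68.79/5.090 = 13.52.
In absolute terms T_C = 282.04 K and T_H = 293.71 K, so ΔT = 11.67 K.
COP_Carnot = T_H/ΔT = 293.71/11.67 = 25.17.
η_II = COP_actual/COP_Carnot = 13.52/25.17 = 0.5369.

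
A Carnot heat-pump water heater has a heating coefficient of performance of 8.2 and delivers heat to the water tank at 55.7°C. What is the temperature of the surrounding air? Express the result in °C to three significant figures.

COP_HP = T_H/(T_H − T_C) gives T_H − T_C = T_H/COP.
With T_H = 328.85 K, T_C = 328.85 × (1 − 1/8.2) = 288.75 K.
Converting, 288.75 K = 15.60°C.

15.6 °C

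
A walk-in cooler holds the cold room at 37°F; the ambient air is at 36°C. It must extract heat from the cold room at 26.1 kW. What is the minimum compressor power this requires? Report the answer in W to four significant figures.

3142 W

In absolute terms T_C = 275.93 K and T_H = 309.15 K, so ΔT = 33.22 K.
COP_Carnot = T_C/ΔT = 275.93/33.22 = 8.306.
Ẇ_min = Q̇/COP_Carnot = 26.10/8.306 = 3.142 kW = 3142 W.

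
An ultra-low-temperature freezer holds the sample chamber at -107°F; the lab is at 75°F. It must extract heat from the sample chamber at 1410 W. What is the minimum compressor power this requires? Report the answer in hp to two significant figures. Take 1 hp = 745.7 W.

0.98 hp

In absolute terms T_C = 195.93 K and T_H = 297.04 K, so ΔT = 101.1 K.
COP_Carnot = T_C/ΔT = 195.93/101.1 = 1.938.
Ẇ_min = Q̇/COP_Carnot = 1410/1.938 = 727.6 W = 0.9758 hp.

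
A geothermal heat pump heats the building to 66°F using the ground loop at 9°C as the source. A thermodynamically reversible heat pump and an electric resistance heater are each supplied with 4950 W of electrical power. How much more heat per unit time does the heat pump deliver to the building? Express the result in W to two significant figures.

140000 W

In absolute terms T_C = 282.15 K and T_H = 292.04 K, so ΔT = 9.889 K.
COP_Carnot = T_H/ΔT = 292.04/9.889 = 29.53.
The heat pump delivers Q̇_H = COP × Ẇ = 146200 W; the resistance heater delivers Ẇ = 4950 W.
Extra = (COP − 1)·Ẇ = 141200 W.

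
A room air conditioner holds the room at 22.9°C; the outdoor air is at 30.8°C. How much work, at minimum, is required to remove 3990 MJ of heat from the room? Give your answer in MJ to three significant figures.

106 MJ

In absolute terms T_C = 296.05 K and T_H = 303.95 K, so ΔT = 7.900 K.
The reversible limit is COP_R = T_C/ΔT = 37.47, so W_min = Q_C/COP = Q_C·ΔT/T_C.
W_min = 3990 × 7.900/296.05 = 106.5 MJ.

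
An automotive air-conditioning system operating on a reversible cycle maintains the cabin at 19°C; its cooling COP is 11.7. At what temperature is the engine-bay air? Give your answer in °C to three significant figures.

COP_R = T_C/(T_H − T_C) gives T_H − T_C = T_C/COP.
With T_C = 292.15 K, T_H = 292.15 × (1 + 1/11.7) = 317.12 K.
Converting, 317.12 K = 43.97°C.

44.0 °C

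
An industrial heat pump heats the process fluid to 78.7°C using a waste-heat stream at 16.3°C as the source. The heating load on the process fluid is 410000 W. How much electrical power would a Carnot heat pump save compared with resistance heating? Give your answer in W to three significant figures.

337000 W

In absolute terms T_C = 289.45 K and T_H = 351.85 K, so ΔT = 62.40 K.
COP_Carnot = T_H/ΔT = 351.85/62.40 = 5.639.
Resistance heating needs Ẇ_res = Q̇_H = 410000 W; the reversible heat pump needs only Ẇ_hp = Q̇_H/COP = 72710 W.
Saving = 410000 − 72710 = 337300 W.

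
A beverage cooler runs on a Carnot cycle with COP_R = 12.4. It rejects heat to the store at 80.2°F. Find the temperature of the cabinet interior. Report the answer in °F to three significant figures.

For a Carnot refrigerator COP_R = T_C/(T_H − T_C), so T_C = COP·T_H/(1 + COP).
With T_H = 299.93 K, T_C = 12.4 × 299.93/13.40 = 277.55 K.
Converting, 277.55 K = 39.91°F.

39.9 °F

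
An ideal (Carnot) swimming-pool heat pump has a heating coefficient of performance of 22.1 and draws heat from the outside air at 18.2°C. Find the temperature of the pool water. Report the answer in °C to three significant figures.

32.0 °C

COP_HP = T_H/(T_H − T_C) rearranges to T_H = COP·T_C/(COP − 1).
With T_C = 291.35 K, T_H = 22.1 × 291.35/21.10 = 305.16 K.
Converting, 305.16 K = 32.01°C.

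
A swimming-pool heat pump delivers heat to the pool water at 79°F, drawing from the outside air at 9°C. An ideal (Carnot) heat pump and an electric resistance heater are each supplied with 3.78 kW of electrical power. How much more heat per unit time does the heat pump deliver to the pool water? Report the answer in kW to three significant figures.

In absolute terms T_C = 282.15 K and T_H = 299.26 K, so ΔT = 17.11 K.
COP_Carnot = T_H/ΔT = 299.26/17.11 = 17.49.
The heat pump delivers Q̇_H = COP × Ẇ = 66.11 kW; the resistance heater delivers Ẇ = 3.780 kW.
Extra = (COP − 1)·Ẇ = 62.33 kW.

62.3 kW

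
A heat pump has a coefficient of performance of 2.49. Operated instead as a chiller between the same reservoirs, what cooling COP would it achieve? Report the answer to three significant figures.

Since Q_H = Q_C + W for any cycle, COP_R = Q_C/W = Q_H/W − 1.
COP_R = 2.49 − 1 = 1.49.

1.49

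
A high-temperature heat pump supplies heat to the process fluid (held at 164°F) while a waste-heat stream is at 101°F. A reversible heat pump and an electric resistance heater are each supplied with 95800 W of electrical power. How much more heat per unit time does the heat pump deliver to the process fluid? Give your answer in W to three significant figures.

In absolute terms T_C = 311.48 K and T_H = 346.48 K, so ΔT = 35.00 K.
COP_Carnot = T_H/ΔT = 346.48/35.00 = 9.900.
The heat pump delivers Q̇_H = COP × Ẇ = 948400 W; the resistance heater delivers Ẇ = 95800 W.
Extra = (COP − 1)·Ẇ = 852600 W.

853000 W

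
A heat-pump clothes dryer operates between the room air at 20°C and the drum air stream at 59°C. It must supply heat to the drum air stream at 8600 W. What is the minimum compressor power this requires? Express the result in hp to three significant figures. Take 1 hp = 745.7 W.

In absolute terms T_C = 293.15 K and T_H = 332.15 K, so ΔT = 39.00 K.
COP_Carnot = T_H/ΔT = 332.15/39.00 = 8.517.
Ẇ_min = Q̇/COP_Carnot = 8600/8.517 = 1010 W = 1.354 hp.

1.35 hp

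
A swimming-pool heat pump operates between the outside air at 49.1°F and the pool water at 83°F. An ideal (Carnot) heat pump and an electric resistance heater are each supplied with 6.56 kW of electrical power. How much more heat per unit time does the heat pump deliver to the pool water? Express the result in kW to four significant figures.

98.45 kW

In absolute terms T_C = 282.65 K and T_H = 301.48 K, so ΔT = 18.83 K.
COP_Carnot = T_H/ΔT = 301.48/18.83 = 16.01.
The heat pump delivers Q̇_H = COP × Ẇ = 105.0 kW; the resistance heater delivers Ẇ = 6.560 kW.
Extra = (COP − 1)·Ẇ = 98.45 kW.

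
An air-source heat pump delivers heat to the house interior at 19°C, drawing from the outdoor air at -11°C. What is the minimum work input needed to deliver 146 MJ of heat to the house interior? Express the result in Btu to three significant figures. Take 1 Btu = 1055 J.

14200 Btu

In absolute terms T_C = 262.15 K and T_H = 292.15 K, so ΔT = 30.00 K.
The reversible limit is COP_HP = T_H/ΔT = 9.738, so W_min = Q_H/COP = Q_H·ΔT/T_H.
W_min = 146.0 × 30.00/292.15 = 14.99 MJ = 14210 Btu.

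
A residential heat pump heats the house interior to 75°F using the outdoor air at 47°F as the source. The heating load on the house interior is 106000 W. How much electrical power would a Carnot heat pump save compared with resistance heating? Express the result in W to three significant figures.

In absolute terms T_C = 281.48 K and T_H = 297.04 K, so ΔT = 15.56 K.
COP_Carnot = T_H/ΔT = 297.04/15.56 = 19.10.
Resistance heating needs Ẇ_res = Q̇_H = 106000 W; the reversible heat pump needs only Ẇ_hp = Q̇_H/COP = 5551 W.
Saving = 106000 − 5551 = 100400 W.

100000 W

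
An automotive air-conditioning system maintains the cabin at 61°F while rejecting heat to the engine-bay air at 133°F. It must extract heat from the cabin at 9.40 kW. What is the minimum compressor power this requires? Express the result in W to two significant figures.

In absolute terms T_C = 289.26 K and T_H = 329.26 K, so ΔT = 40.00 K.
COP_Carnot = T_C/ΔT = 289.26/40.00 = 7.232.
Ẇ_min = Q̇/COP_Carnot = 9.400/7.232 = 1.300 kW = 1300 W.

1300 W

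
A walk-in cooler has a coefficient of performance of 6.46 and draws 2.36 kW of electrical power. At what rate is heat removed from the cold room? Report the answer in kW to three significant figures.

Q̇_C = COP × Ẇ = 6.46 × 2.360 = 15.25 kW.

15.2 kW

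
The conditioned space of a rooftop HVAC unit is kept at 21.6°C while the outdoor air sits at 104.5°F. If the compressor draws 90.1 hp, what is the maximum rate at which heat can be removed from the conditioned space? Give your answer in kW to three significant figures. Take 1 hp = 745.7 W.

In absolute terms T_C = 294.75 K and T_H = 313.43 K, so ΔT = 18.68 K.
COP_Carnot = T_C/ΔT = 294.75/18.68 = 15.78.
Q̇_max = COP_Carnot × Ẇ = 15.78 × 90.10 hp = 1422 hp = 1060 kW.

1060 kW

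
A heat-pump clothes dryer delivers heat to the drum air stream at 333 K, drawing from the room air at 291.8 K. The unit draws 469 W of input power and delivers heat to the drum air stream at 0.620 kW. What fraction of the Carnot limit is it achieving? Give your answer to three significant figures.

0.164

Converting, Q̇_H = 0.6200 kW = 620.0 W, so COP_actual = Q̇_H/Ẇ = 620.0/469.0 = 1.322.
The reservoir spacing is ΔT = 333 − 291.8 = 41.20 K.
COP_Carnot = T_H/ΔT = 333.00/41.20 = 8.083.
η_II = COP_actual/COP_Carnot = 1.322/8.083 = 0.1636.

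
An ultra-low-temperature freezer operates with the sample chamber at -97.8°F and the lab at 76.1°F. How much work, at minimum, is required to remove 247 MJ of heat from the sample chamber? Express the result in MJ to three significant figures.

119 MJ

In absolute terms T_C = 201.04 K and T_H = 297.65 K, so ΔT = 96.61 K.
The reversible limit is COP_R = T_C/ΔT = 2.081, so W_min = Q_C/COP = Q_C·ΔT/T_C.
W_min = 247.0 × 96.61/201.04 = 118.7 MJ.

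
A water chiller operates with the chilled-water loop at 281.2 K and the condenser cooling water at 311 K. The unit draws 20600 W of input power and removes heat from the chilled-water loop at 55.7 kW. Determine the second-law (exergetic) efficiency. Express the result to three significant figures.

0.287

Converting, Q̇_C = 55.70 kW = 55700 W, so COP_actual = Q̇_C/Ẇ = 55700/20600 = 2.704.
The reservoir spacing is ΔT = 311 − 281.2 = 29.80 K.
COP_Carnot = T_C/ΔT = 281.20/29.80 = 9.436.
η_II = COP_actual/COP_Carnot = 2.704/9.436 = 0.2865.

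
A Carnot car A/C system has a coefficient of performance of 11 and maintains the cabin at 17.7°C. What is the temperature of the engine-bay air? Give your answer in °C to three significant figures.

COP_R = T_C/(T_H − T_C) gives T_H − T_C = T_C/COP.
With T_C = 290.85 K, T_H = 290.85 × (1 + 1/11) = 317.29 K.
Converting, 317.29 K = 44.14°C.

44.1 °C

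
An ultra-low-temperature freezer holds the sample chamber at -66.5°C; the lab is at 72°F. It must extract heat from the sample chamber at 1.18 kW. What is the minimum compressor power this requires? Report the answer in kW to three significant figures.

In absolute terms T_C = 206.65 K and T_H = 295.37 K, so ΔT = 88.72 K.
COP_Carnot = T_C/ΔT = 206.65/88.72 = 2.329.
Ẇ_min = Q̇/COP_Carnot = 1.180/2.329 = 0.5066 kW.

0.507 kW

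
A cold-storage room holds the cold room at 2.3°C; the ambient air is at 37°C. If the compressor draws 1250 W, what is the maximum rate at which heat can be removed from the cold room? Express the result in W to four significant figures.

9923 W

In absolute terms T_C = 275.45 K and T_H = 310.15 K, so ΔT = 34.70 K.
COP_Carnot = T_C/ΔT = 275.45/34.70 = 7.938.
Q̇_max = COP_Carnot × Ẇ = 7.938 × 1250 W = 9923 W.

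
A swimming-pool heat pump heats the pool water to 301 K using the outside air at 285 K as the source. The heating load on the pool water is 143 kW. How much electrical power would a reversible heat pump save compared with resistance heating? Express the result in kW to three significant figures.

The reservoir spacing is ΔT = 301 − 285 = 16.00 K.
COP_Carnot = T_H/ΔT = 301.00/16.00 = 18.81.
Resistance heating needs Ẇ_res = Q̇_H = 143.0 kW; the reversible heat pump needs only Ẇ_hp = Q̇_H/COP = 7.601 kW.
Saving = 143.0 − 7.601 = 135.4 kW.

135 kW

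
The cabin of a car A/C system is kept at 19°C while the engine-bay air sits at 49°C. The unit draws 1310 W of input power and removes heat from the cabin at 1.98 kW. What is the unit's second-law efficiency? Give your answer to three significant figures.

0.155

Converting, Q̇_C = 1.980 kW = 1980 W, so COP_actual = Q̇_C/Ẇ = 1980/1310 = 1.511.
In absolute terms T_C = 292.15 K and T_H = 322.15 K, so ΔT = 30.00 K.
COP_Carnot = T_C/ΔT = 292.15/30.00 = 9.738.
η_II = COP_actual/COP_Carnot = 1.511/9.738 = 0.1552.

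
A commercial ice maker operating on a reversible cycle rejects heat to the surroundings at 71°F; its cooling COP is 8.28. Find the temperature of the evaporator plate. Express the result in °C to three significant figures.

For a Carnot refrigerator COP_R = T_C/(T_H − T_C), so T_C = COP·T_H/(1 + COP).
With T_H = 294.82 K, T_C = 8.28 × 294.82/9.280 = 263.05 K.
Converting, 263.05 K = -10.10°C.

-10.1 °C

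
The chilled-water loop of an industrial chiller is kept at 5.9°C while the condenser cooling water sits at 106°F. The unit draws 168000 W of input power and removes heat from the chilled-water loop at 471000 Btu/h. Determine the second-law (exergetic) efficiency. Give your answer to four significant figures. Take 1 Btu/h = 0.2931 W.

0.1037

Converting, Q̇_C = 471000 Btu/h = 138100 W, so COP_actual = Q̇_C/Ẇ = 138100/168000 = 0.8217.
In absolute terms T_C = 279.05 K and T_H = 314.26 K, so ΔT = 35.21 K.
COP_Carnot = T_C/ΔT = 279.05/35.21 = 7.925.
η_II = COP_actual/COP_Carnot = 0.8217/7.925 = 0.1037.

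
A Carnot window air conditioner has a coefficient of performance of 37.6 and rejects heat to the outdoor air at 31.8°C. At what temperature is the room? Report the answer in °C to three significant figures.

23.9 °C

For a Carnot refrigerator COP_R = T_C/(T_H − T_C), so T_C = COP·T_H/(1 + COP).
With T_H = 304.95 K, T_C = 37.6 × 304.95/38.60 = 297.05 K.
Converting, 297.05 K = 23.90°C.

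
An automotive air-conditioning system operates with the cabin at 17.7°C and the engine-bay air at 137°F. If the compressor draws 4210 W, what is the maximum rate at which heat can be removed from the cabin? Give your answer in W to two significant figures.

In absolute terms T_C = 290.85 K and T_H = 331.48 K, so ΔT = 40.63 K.
COP_Carnot = T_C/ΔT = 290.85/40.63 = 7.158.
Q̇_max = COP_Carnot × Ẇ = 7.158 × 4210 W = 30130 W.

30000 W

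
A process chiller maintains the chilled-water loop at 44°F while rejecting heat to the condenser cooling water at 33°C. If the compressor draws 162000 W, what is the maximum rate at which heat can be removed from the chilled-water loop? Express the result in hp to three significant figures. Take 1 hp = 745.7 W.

In absolute terms T_C = 279.82 K and T_H = 306.15 K, so ΔT = 26.33 K.
COP_Carnot = T_C/ΔT = 279.82/26.33 = 10.63.
Q̇_max = COP_Carnot × Ẇ = 10.63 × 162000 W = 1721000 W = 2308 hp.

2310 hp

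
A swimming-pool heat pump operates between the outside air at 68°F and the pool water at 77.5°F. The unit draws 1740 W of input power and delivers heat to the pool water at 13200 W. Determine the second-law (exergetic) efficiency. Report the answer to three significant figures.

0.134

COP_actual = Q̇_H/Ẇ = 13200/1740 = 7.586.
In absolute terms T_C = 293.15 K and T_H = 298.43 K, so ΔT = 5.278 K.
COP_Carnot = T_H/ΔT = 298.43/5.278 = 56.54.
η_II = COP_actual/COP_Carnot = 7.586/56.54 = 0.1342.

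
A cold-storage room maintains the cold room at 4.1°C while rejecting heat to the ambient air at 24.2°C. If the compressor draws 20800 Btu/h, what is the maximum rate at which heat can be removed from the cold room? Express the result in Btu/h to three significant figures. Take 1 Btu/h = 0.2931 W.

287000 Btu/h

In absolute terms T_C = 277.25 K and T_H = 297.35 K, so ΔT = 20.10 K.
COP_Carnot = T_C/ΔT = 277.25/20.10 = 13.79.
Q̇_max = COP_Carnot × Ẇ = 13.79 × 20800 Btu/h = 286900 Btu/h.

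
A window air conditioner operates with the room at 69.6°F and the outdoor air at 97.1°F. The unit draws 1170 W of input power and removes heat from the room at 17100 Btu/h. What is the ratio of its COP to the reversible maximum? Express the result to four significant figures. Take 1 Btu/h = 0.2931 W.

0.2226

Converting, Q̇_C = 17100 Btu/h = 5012 W, so COP_actual = Q̇_C/Ẇ = 5012/1170 = 4.284.
In absolute terms T_C = 294.04 K and T_H = 309.32 K, so ΔT = 15.28 K.
COP_Carnot = T_C/ΔT = 294.04/15.28 = 19.25.
η_II = COP_actual/COP_Carnot = 4.284/19.25 = 0.2226.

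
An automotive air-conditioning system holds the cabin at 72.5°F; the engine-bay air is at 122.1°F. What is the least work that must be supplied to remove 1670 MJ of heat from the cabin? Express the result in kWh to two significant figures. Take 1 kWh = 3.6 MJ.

43 kWh

In absolute terms T_C = 295.65 K and T_H = 323.21 K, so ΔT = 27.56 K.
The reversible limit is COP_R = T_C/ΔT = 10.73, so W_min = Q_C/COP = Q_C·ΔT/T_C.
W_min = 1670 × 27.56/295.65 = 155.6 MJ = 43.24 kWh.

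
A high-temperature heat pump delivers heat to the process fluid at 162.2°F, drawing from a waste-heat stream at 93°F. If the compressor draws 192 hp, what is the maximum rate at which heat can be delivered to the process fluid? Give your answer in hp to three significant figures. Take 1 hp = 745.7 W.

In absolute terms T_C = 307.04 K and T_H = 345.48 K, so ΔT = 38.44 K.
COP_Carnot = T_H/ΔT = 345.48/38.44 = 8.987.
Q̇_max = COP_Carnot × Ẇ = 8.987 × 192.0 hp = 1725 hp.

1730 hp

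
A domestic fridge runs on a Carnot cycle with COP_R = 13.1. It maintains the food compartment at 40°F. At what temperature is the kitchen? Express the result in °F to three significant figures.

COP_R = T_C/(T_H − T_C) gives T_H − T_C = T_C/COP.
With T_C = 277.59 K, T_H = 277.59 × (1 + 1/13.1) = 298.78 K.
Converting, 298.78 K = 78.14°F.

78.1 °F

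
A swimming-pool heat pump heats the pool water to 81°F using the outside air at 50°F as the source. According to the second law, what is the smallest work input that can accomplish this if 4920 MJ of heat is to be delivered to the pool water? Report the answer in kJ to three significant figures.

282000 kJ

In absolute terms T_C = 283.15 K and T_H = 300.37 K, so ΔT = 17.22 K.
The reversible limit is COP_HP = T_H/ΔT = 17.44, so W_min = Q_H/COP = Q_H·ΔT/T_H.
W_min = 4920 × 17.22/300.37 = 282.1 MJ = 282100 kJ.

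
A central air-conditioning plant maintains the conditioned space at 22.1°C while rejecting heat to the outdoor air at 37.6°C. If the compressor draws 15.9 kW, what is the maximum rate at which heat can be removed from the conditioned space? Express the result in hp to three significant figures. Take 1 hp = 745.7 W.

406 hp

In absolute terms T_C = 295.25 K and T_H = 310.75 K, so ΔT = 15.50 K.
COP_Carnot = T_C/ΔT = 295.25/15.50 = 19.05.
Q̇_max = COP_Carnot × Ẇ = 19.05 × 15.90 kW = 302.9 kW = 406.2 hp.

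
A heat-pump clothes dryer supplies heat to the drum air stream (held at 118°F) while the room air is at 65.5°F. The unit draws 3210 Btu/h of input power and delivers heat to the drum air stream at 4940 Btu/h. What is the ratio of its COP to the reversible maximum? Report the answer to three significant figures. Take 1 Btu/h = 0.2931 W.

0.140

COP_actual = Q̇_H/Ẇ = 4940/3210 = 1.539.
In absolute terms T_C = 291.76 K and T_H = 320.93 K, so ΔT = 29.17 K.
COP_Carnot = T_H/ΔT = 320.93/29.17 = 11.00.
η_II = COP_actual/COP_Carnot = 1.539/11.00 = 0.1399.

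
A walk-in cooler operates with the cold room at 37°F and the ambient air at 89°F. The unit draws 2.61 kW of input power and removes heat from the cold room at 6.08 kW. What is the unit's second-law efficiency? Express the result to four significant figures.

0.2439

COP_actual = Q̇_C/Ẇ = 6.080/2.610 = 2.330.
In absolute terms T_C = 275.93 K and T_H = 304.82 K, so ΔT = 28.89 K.
COP_Carnot = T_C/ΔT = 275.93/28.89 = 9.551.
η_II = COP_actual/COP_Carnot = 2.330/9.551 = 0.2439.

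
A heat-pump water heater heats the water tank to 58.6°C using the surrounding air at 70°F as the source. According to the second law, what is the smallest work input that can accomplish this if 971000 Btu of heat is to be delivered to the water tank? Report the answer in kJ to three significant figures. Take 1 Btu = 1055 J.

In absolute terms T_C = 294.26 K and T_H = 331.75 K, so ΔT = 37.49 K.
The reversible limit is COP_HP = T_H/ΔT = 8.849, so W_min = Q_H/COP = Q_H·ΔT/T_H.
W_min = 971000 × 37.49/331.75 = 109700 Btu = 115800 kJ.

116000 kJ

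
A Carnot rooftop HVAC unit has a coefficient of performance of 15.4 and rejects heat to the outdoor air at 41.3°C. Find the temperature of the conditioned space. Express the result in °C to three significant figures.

22.1 °C

For a Carnot refrigerator COP_R = T_C/(T_H − T_C), so T_C = COP·T_H/(1 + COP).
With T_H = 314.45 K, T_C = 15.4 × 314.45/16.40 = 295.28 K.
Converting, 295.28 K = 22.13°C.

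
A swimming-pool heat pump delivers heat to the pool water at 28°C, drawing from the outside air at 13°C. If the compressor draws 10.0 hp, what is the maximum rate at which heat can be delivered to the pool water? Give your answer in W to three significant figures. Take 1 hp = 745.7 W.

In absolute terms T_C = 286.15 K and T_H = 301.15 K, so ΔT = 15.00 K.
COP_Carnot = T_H/ΔT = 301.15/15.00 = 20.08.
Q̇_max = COP_Carnot × Ẇ = 20.08 × 10.00 hp = 200.8 hp = 149700 W.

150000 W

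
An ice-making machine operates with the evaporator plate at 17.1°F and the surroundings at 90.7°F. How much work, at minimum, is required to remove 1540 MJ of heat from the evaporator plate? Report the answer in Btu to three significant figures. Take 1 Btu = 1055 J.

225000 Btu

In absolute terms T_C = 264.87 K and T_H = 305.76 K, so ΔT = 40.89 K.
The reversible limit is COP_R = T_C/ΔT = 6.478, so W_min = Q_C/COP = Q_C·ΔT/T_C.
W_min = 1540 × 40.89/264.87 = 237.7 MJ = 225300 Btu.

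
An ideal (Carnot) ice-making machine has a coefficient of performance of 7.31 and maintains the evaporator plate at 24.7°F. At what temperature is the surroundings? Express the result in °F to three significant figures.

91.0 °F

COP_R = T_C/(T_H − T_C) gives T_H − T_C = T_C/COP.
With T_C = 269.09 K, T_H = 269.09 × (1 + 1/7.31) = 305.91 K.
Converting, 305.91 K = 90.96°F.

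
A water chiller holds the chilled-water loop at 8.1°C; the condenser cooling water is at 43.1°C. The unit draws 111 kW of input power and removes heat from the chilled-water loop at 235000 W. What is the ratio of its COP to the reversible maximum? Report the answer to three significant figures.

Converting, Q̇_C = 235000 W = 235.0 kW, so COP_actual = Q̇_C/Ẇ = 235.0/111.0 = 2.117.
In absolute terms T_C = 281.25 K and T_H = 316.25 K, so ΔT = 35.00 K.
COP_Carnot = T_C/ΔT = 281.25/35.00 = 8.036.
η_II = COP_actual/COP_Carnot = 2.117/8.036 = 0.2635.

0.263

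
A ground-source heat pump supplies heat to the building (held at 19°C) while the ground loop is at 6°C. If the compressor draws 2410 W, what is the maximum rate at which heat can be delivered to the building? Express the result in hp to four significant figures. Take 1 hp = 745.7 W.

In absolute terms T_C = 279.15 K and T_H = 292.15 K, so ΔT = 13.00 K.
COP_Carnot = T_H/ΔT = 292.15/13.00 = 22.47.
Q̇_max = COP_Carnot × Ẇ = 22.47 × 2410 W = 54160 W = 72.63 hp.

72.63 hp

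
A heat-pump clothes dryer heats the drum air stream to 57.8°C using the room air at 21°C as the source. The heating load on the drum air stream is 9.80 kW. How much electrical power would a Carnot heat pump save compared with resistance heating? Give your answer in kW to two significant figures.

In absolute terms T_C = 294.15 K and T_H = 330.95 K, so ΔT = 36.80 K.
COP_Carnot = T_H/ΔT = 330.95/36.80 = 8.993.
Resistance heating needs Ẇ_res = Q̇_H = 9.800 kW; the reversible heat pump needs only Ẇ_hp = Q̇_H/COP = 1.090 kW.
Saving = 9.800 − 1.090 = 8.710 kW.

8.7 kW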